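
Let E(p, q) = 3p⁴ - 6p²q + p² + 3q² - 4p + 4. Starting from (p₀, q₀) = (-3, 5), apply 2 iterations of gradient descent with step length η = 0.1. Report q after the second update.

95.216

∇E = (12p³ - 12pq + 2p - 4, -6p² + 6q)
(p₁, q₁) = (-3, 5) − 0.1·(-154, -24) = (12.4, 7.4)
(p₂, q₂) = (12.4, 7.4) − 0.1·(21799.168, -878.16) = (-2167.5168, 95.216)
q = 95.216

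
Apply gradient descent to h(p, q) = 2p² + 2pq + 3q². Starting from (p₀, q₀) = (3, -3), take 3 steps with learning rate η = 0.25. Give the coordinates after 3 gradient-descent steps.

∇h = (4p + 2q, 2p + 6q)
Step 1: at (3, -3), ∇h = (6, -12) → (3, -3) − 0.25·(6, -12) = (1.5, 0)
Step 2: at (1.5, 0), ∇h = (6, 3) → (1.5, 0) − 0.25·(6, 3) = (0, -0.75)
Step 3: at (0, -0.75), ∇h = (-1.5, -4.5) → (0, -0.75) − 0.25·(-1.5, -4.5) = (0.375, 0.375)

(0.375, 0.375)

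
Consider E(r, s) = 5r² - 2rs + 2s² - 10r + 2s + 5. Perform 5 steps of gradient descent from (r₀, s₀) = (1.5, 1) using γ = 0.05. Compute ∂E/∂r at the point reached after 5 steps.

∇E = (10r - 2s - 10, -2r + 4s + 2)
Step 1: at (1.5, 1), ∇E = (3, 3) → (1.5, 1) − 0.05·(3, 3) = (1.35, 0.85)
Step 2: at (1.35, 0.85), ∇E = (1.8, 2.7) → (1.35, 0.85) − 0.05·(1.8, 2.7) = (1.26, 0.715)
Step 3: at (1.26, 0.715), ∇E = (1.17, 2.34) → (1.26, 0.715) − 0.05·(1.17, 2.34) = (1.2015, 0.598)
Step 4: at (1.2015, 0.598), ∇E = (0.819, 1.989) → (1.2015, 0.598) − 0.05·(0.819, 1.989) = (1.16055, 0.49855)
Step 5: at (1.16055, 0.49855), ∇E = (0.6084, 1.6731) → (1.16055, 0.49855) − 0.05·(0.6084, 1.6731) = (1.13013, 0.414895)
∂E/∂r at (1.13013, 0.414895) = 0.47151

0.47151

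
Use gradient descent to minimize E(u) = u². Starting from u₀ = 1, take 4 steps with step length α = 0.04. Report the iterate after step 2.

0.8464

E′(u) = 2u
u₁ = 1 − 0.04·2 = 0.92
u₂ = 0.92 − 0.04·1.84 = 0.8464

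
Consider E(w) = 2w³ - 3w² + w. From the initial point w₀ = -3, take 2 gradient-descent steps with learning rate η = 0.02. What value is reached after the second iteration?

E′(w) = 6w² - 6w + 1
w₁ = -3 − 0.02·73 = -4.46
w₂ = -4.46 − 0.02·147.1096 = -7.402192

-7.402192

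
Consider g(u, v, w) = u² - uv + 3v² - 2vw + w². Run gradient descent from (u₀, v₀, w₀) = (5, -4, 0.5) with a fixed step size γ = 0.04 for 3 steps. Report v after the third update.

∇g = (2u - v, -u + 6v - 2w, -2v + 2w)
Step 1: at (5, -4, 0.5), ∇g = (14, -30, 9) → (5, -4, 0.5) − 0.04·(14, -30, 9) = (4.44, -2.8, 0.14)
Step 2: at (4.44, -2.8, 0.14), ∇g = (11.68, -21.52, 5.88) → (4.44, -2.8, 0.14) − 0.04·(11.68, -21.52, 5.88) = (3.9728, -1.9392, -0.0952)
Step 3: at (3.9728, -1.9392, -0.0952), ∇g = (9.8848, -15.4176, 3.688) → (3.9728, -1.9392, -0.0952) − 0.04·(9.8848, -15.4176, 3.688) = (3.577408, -1.322496, -0.24272)
v = -1.322496

-1.322496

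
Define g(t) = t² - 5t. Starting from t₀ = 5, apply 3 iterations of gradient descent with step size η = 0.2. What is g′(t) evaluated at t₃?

g′(t) = 2t - 5
t₁ = 5 − 0.2·5 = 4
t₂ = 4 − 0.2·3 = 3.4
t₃ = 3.4 − 0.2·1.8 = 3.04
g′(t) at (3.04) = 1.08

1.08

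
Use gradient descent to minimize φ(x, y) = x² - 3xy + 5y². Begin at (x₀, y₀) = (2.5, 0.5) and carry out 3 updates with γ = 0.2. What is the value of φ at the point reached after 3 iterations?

∇φ = (2x - 3y, -3x + 10y)
(x₁, y₁) = (2.5, 0.5) − 0.2·(3.5, -2.5) = (1.8, 1)
(x₂, y₂) = (1.8, 1) − 0.2·(0.6, 4.6) = (1.68, 0.08)
(x₃, y₃) = (1.68, 0.08) − 0.2·(3.12, -4.24) = (1.056, 0.928)
φ(1.056, 0.928) = 2.481152

2.481152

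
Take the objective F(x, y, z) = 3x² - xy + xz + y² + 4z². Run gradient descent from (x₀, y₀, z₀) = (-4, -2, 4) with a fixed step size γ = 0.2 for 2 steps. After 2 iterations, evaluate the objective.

∇F = (6x - y + z, -x + 2y, x + 8z)
Step 1: at (-4, -2, 4), ∇F = (-18, 0, 28) → (-4, -2, 4) − 0.2·(-18, 0, 28) = (-0.4, -2, -1.6)
Step 2: at (-0.4, -2, -1.6), ∇F = (-2, -3.6, -13.2) → (-0.4, -2, -1.6) − 0.2·(-2, -3.6, -13.2) = (0, -1.28, 1.04)
F(0, -1.28, 1.04) = 5.9648

5.9648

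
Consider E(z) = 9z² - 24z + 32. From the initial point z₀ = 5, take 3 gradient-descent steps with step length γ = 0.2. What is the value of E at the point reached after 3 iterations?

E′(z) = 18z - 24
z₁ = 5 − 0.2·66 = -8.2
z₂ = -8.2 − 0.2·(-171.6) = 26.12
z₃ = 26.12 − 0.2·446.16 = -63.112
E(-63.112) = 37394.808896

37394.808896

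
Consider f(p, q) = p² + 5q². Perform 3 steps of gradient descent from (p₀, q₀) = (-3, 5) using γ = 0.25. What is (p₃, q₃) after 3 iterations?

(-0.375, -16.875)

∇f = (2p, 10q)
(p₁, q₁) = (-3, 5) − 0.25·(-6, 50) = (-1.5, -7.5)
(p₂, q₂) = (-1.5, -7.5) − 0.25·(-3, -75) = (-0.75, 11.25)
(p₃, q₃) = (-0.75, 11.25) − 0.25·(-1.5, 112.5) = (-0.375, -16.875)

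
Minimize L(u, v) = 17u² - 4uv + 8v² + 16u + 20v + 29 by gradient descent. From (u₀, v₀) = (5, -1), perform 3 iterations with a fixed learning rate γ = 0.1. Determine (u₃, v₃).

∇L = (34u - 4v + 16, -4u + 16v + 20)
(u₁, v₁) = (5, -1) − 0.1·(190, -16) = (-14, 0.6)
(u₂, v₂) = (-14, 0.6) − 0.1·(-462.4, 85.6) = (32.24, -7.96)
(u₃, v₃) = (32.24, -7.96) − 0.1·(1144, -236.32) = (-82.16, 15.672)

(-82.16, 15.672)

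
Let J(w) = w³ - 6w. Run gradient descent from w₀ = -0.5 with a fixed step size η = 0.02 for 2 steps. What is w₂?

J′(w) = 3w² - 6
Step 1: J′(-0.5) = -5.25; w₁ = -0.5 − 0.02·(-5.25) = -0.395
Step 2: J′(-0.395) = -5.531925; w₂ = -0.395 − 0.02·(-5.531925) = -0.2843615

-0.2843615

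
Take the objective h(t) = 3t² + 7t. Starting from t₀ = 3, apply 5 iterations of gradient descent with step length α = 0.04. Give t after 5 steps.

-0.11019776

h′(t) = 6t + 7
t₁ = 3 − 0.04·25 = 2
t₂ = 2 − 0.04·19 = 1.24
t₃ = 1.24 − 0.04·14.44 = 0.6624
t₄ = 0.6624 − 0.04·10.9744 = 0.223424
t₅ = 0.223424 − 0.04·8.340544 = -0.11019776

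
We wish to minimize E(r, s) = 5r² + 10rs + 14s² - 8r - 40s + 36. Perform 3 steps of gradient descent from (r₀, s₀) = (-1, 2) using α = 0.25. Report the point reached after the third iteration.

∇E = (10r + 10s - 8, 10r + 28s - 40)
Step 1: at (-1, 2), ∇E = (2, 6) → (-1, 2) − 0.25·(2, 6) = (-1.5, 0.5)
Step 2: at (-1.5, 0.5), ∇E = (-18, -41) → (-1.5, 0.5) − 0.25·(-18, -41) = (3, 10.75)
Step 3: at (3, 10.75), ∇E = (129.5, 291) → (3, 10.75) − 0.25·(129.5, 291) = (-29.375, -62)

(-29.375, -62)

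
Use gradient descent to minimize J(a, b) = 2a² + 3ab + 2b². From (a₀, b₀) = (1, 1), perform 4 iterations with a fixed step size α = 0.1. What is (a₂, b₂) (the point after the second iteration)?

(0.09, 0.09)

∇J = (4a + 3b, 3a + 4b)
(a₁, b₁) = (1, 1) − 0.1·(7, 7) = (0.3, 0.3)
(a₂, b₂) = (0.3, 0.3) − 0.1·(2.1, 2.1) = (0.09, 0.09)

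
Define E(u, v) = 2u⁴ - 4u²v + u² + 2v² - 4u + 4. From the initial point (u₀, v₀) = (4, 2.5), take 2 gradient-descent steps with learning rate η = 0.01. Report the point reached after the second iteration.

∇E = (8u³ - 8uv + 2u - 4, -4u² + 4v)
(u₁, v₁) = (4, 2.5) − 0.01·(436, -54) = (-0.36, 3.04)
(u₂, v₂) = (-0.36, 3.04) − 0.01·(3.661952, 11.6416) = (-0.39661952, 2.923584)

(-0.39661952, 2.923584)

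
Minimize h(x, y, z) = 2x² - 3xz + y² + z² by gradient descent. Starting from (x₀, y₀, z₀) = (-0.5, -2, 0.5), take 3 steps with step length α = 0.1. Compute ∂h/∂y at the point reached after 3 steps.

∇h = (4x - 3z, 2y, -3x + 2z)
Step 1: at (-0.5, -2, 0.5), ∇h = (-3.5, -4, 2.5) → (-0.5, -2, 0.5) − 0.1·(-3.5, -4, 2.5) = (-0.15, -1.6, 0.25)
Step 2: at (-0.15, -1.6, 0.25), ∇h = (-1.35, -3.2, 0.95) → (-0.15, -1.6, 0.25) − 0.1·(-1.35, -3.2, 0.95) = (-0.015, -1.28, 0.155)
Step 3: at (-0.015, -1.28, 0.155), ∇h = (-0.525, -2.56, 0.355) → (-0.015, -1.28, 0.155) − 0.1·(-0.525, -2.56, 0.355) = (0.0375, -1.024, 0.1195)
∂h/∂y at (0.0375, -1.024, 0.1195) = -2.048

-2.048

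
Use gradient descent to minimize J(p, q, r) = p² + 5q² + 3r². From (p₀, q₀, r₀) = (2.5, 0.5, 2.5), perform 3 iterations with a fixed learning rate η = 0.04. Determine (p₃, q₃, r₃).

(1.94672, 0.108, 1.09744)

∇J = (2p, 10q, 6r)
(p₁, q₁, r₁) = (2.5, 0.5, 2.5) − 0.04·(5, 5, 15) = (2.3, 0.3, 1.9)
(p₂, q₂, r₂) = (2.3, 0.3, 1.9) − 0.04·(4.6, 3, 11.4) = (2.116, 0.18, 1.444)
(p₃, q₃, r₃) = (2.116, 0.18, 1.444) − 0.04·(4.232, 1.8, 8.664) = (1.94672, 0.108, 1.09744)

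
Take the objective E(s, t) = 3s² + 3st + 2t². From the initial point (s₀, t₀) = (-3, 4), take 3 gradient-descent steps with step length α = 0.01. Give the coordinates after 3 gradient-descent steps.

∇E = (6s + 3t, 3s + 4t)
Step 1: at (-3, 4), ∇E = (-6, 7) → (-3, 4) − 0.01·(-6, 7) = (-2.94, 3.93)
Step 2: at (-2.94, 3.93), ∇E = (-5.85, 6.9) → (-2.94, 3.93) − 0.01·(-5.85, 6.9) = (-2.8815, 3.861)
Step 3: at (-2.8815, 3.861), ∇E = (-5.706, 6.7995) → (-2.8815, 3.861) − 0.01·(-5.706, 6.7995) = (-2.82444, 3.793005)

(-2.82444, 3.793005)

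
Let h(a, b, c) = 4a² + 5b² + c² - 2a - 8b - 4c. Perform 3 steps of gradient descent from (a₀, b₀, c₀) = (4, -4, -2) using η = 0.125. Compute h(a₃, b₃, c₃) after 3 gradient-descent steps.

-4.57421875

∇h = (8a - 2, 10b - 8, 2c - 4)
Step 1: at (4, -4, -2), ∇h = (30, -48, -8) → (4, -4, -2) − 0.125·(30, -48, -8) = (0.25, 2, -1)
Step 2: at (0.25, 2, -1), ∇h = (0, 12, -6) → (0.25, 2, -1) − 0.125·(0, 12, -6) = (0.25, 0.5, -0.25)
Step 3: at (0.25, 0.5, -0.25), ∇h = (0, -3, -4.5) → (0.25, 0.5, -0.25) − 0.125·(0, -3, -4.5) = (0.25, 0.875, 0.3125)
h(0.25, 0.875, 0.3125) = -4.57421875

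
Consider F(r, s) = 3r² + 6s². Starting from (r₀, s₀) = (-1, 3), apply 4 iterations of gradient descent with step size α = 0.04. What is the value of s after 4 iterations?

0.21934848

∇F = (6r, 12s)
(r₁, s₁) = (-1, 3) − 0.04·(-6, 36) = (-0.76, 1.56)
(r₂, s₂) = (-0.76, 1.56) − 0.04·(-4.56, 18.72) = (-0.5776, 0.8112)
(r₃, s₃) = (-0.5776, 0.8112) − 0.04·(-3.4656, 9.7344) = (-0.438976, 0.421824)
(r₄, s₄) = (-0.438976, 0.421824) − 0.04·(-2.633856, 5.061888) = (-0.33362176, 0.21934848)
s = 0.21934848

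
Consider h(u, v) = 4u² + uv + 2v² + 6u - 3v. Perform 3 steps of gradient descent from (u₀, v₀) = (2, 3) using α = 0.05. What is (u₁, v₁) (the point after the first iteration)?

(0.75, 2.45)

∇h = (8u + v + 6, u + 4v - 3)
(u₁, v₁) = (2, 3) − 0.05·(25, 11) = (0.75, 2.45)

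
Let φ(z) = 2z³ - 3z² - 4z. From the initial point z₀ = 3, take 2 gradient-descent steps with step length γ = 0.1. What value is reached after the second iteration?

φ′(z) = 6z² - 6z - 4
Step 1: φ′(3) = 32; z₁ = 3 − 0.1·32 = -0.2
Step 2: φ′(-0.2) = -2.56; z₂ = -0.2 − 0.1·(-2.56) = 0.056

0.056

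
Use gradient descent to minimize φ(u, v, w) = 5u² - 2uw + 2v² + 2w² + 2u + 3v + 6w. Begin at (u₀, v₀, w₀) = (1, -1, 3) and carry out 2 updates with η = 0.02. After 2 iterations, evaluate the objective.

∇φ = (10u - 2w + 2, 4v + 3, -2u + 4w + 6)
Step 1: at (1, -1, 3), ∇φ = (6, -1, 16) → (1, -1, 3) − 0.02·(6, -1, 16) = (0.88, -0.98, 2.68)
Step 2: at (0.88, -0.98, 2.68), ∇φ = (5.44, -0.92, 14.96) → (0.88, -0.98, 2.68) − 0.02·(5.44, -0.92, 14.96) = (0.7712, -0.9616, 2.3808)
φ(0.7712, -0.9616, 2.3808) = 25.42976768

25.42976768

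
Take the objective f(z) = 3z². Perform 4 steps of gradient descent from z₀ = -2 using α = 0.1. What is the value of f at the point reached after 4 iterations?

0.00786432

f′(z) = 6z
Step 1: f′(-2) = -12; z₁ = -2 − 0.1·(-12) = -0.8
Step 2: f′(-0.8) = -4.8; z₂ = -0.8 − 0.1·(-4.8) = -0.32
Step 3: f′(-0.32) = -1.92; z₃ = -0.32 − 0.1·(-1.92) = -0.128
Step 4: f′(-0.128) = -0.768; z₄ = -0.128 − 0.1·(-0.768) = -0.0512
f(-0.0512) = 0.00786432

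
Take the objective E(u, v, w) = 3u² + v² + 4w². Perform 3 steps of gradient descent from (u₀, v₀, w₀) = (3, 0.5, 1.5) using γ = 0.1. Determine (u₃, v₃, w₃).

(0.192, 0.256, 0.012)

∇E = (6u, 2v, 8w)
Step 1: at (3, 0.5, 1.5), ∇E = (18, 1, 12) → (3, 0.5, 1.5) − 0.1·(18, 1, 12) = (1.2, 0.4, 0.3)
Step 2: at (1.2, 0.4, 0.3), ∇E = (7.2, 0.8, 2.4) → (1.2, 0.4, 0.3) − 0.1·(7.2, 0.8, 2.4) = (0.48, 0.32, 0.06)
Step 3: at (0.48, 0.32, 0.06), ∇E = (2.88, 0.64, 0.48) → (0.48, 0.32, 0.06) − 0.1·(2.88, 0.64, 0.48) = (0.192, 0.256, 0.012)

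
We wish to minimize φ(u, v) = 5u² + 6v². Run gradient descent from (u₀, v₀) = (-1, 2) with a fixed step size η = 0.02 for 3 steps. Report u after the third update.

-0.512

∇φ = (10u, 12v)
Step 1: at (-1, 2), ∇φ = (-10, 24) → (-1, 2) − 0.02·(-10, 24) = (-0.8, 1.52)
Step 2: at (-0.8, 1.52), ∇φ = (-8, 18.24) → (-0.8, 1.52) − 0.02·(-8, 18.24) = (-0.64, 1.1552)
Step 3: at (-0.64, 1.1552), ∇φ = (-6.4, 13.8624) → (-0.64, 1.1552) − 0.02·(-6.4, 13.8624) = (-0.512, 0.877952)
u = -0.512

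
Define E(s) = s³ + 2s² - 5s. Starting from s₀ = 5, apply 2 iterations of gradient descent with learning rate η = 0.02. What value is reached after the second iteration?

2.4296

E′(s) = 3s² + 4s - 5
Step 1: E′(5) = 90; s₁ = 5 − 0.02·90 = 3.2
Step 2: E′(3.2) = 38.52; s₂ = 3.2 − 0.02·38.52 = 2.4296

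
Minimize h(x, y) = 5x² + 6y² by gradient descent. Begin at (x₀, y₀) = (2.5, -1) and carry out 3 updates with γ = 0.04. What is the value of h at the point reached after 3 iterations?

∇h = (10x, 12y)
Step 1: at (2.5, -1), ∇h = (25, -12) → (2.5, -1) − 0.04·(25, -12) = (1.5, -0.52)
Step 2: at (1.5, -0.52), ∇h = (15, -6.24) → (1.5, -0.52) − 0.04·(15, -6.24) = (0.9, -0.2704)
Step 3: at (0.9, -0.2704), ∇h = (9, -3.2448) → (0.9, -0.2704) − 0.04·(9, -3.2448) = (0.54, -0.140608)
h(0.54, -0.140608) = 1.576623657984

1.576623657984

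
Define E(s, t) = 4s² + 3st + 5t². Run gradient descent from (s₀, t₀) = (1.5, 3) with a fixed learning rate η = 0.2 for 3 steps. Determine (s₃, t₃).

∇E = (8s + 3t, 3s + 10t)
Step 1: at (1.5, 3), ∇E = (21, 34.5) → (1.5, 3) − 0.2·(21, 34.5) = (-2.7, -3.9)
Step 2: at (-2.7, -3.9), ∇E = (-33.3, -47.1) → (-2.7, -3.9) − 0.2·(-33.3, -47.1) = (3.96, 5.52)
Step 3: at (3.96, 5.52), ∇E = (48.24, 67.08) → (3.96, 5.52) − 0.2·(48.24, 67.08) = (-5.688, -7.896)

(-5.688, -7.896)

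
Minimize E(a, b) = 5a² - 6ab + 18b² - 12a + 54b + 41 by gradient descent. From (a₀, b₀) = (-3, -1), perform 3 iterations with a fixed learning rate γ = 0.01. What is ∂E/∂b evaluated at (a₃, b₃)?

∇E = (10a - 6b - 12, -6a + 36b + 54)
Step 1: at (-3, -1), ∇E = (-36, 36) → (-3, -1) − 0.01·(-36, 36) = (-2.64, -1.36)
Step 2: at (-2.64, -1.36), ∇E = (-30.24, 20.88) → (-2.64, -1.36) − 0.01·(-30.24, 20.88) = (-2.3376, -1.5688)
Step 3: at (-2.3376, -1.5688), ∇E = (-25.9632, 11.5488) → (-2.3376, -1.5688) − 0.01·(-25.9632, 11.5488) = (-2.077968, -1.684288)
∂E/∂b at (-2.077968, -1.684288) = 5.83344

5.83344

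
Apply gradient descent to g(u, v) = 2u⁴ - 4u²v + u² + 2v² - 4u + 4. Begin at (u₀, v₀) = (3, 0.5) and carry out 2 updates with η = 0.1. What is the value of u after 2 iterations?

4292.8288

∇g = (8u³ - 8uv + 2u - 4, -4u² + 4v)
(u₁, v₁) = (3, 0.5) − 0.1·(206, -34) = (-17.6, 3.9)
(u₂, v₂) = (-17.6, 3.9) − 0.1·(-43104.288, -1223.44) = (4292.8288, 126.244)
u = 4292.8288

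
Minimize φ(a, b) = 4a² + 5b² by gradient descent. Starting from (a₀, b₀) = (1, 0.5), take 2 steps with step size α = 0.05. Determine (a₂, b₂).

∇φ = (8a, 10b)
Step 1: at (1, 0.5), ∇φ = (8, 5) → (1, 0.5) − 0.05·(8, 5) = (0.6, 0.25)
Step 2: at (0.6, 0.25), ∇φ = (4.8, 2.5) → (0.6, 0.25) − 0.05·(4.8, 2.5) = (0.36, 0.125)

(0.36, 0.125)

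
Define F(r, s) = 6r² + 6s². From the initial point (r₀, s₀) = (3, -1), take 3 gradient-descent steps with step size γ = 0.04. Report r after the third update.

0.421824

∇F = (12r, 12s)
(r₁, s₁) = (3, -1) − 0.04·(36, -12) = (1.56, -0.52)
(r₂, s₂) = (1.56, -0.52) − 0.04·(18.72, -6.24) = (0.8112, -0.2704)
(r₃, s₃) = (0.8112, -0.2704) − 0.04·(9.7344, -3.2448) = (0.421824, -0.140608)
r = 0.421824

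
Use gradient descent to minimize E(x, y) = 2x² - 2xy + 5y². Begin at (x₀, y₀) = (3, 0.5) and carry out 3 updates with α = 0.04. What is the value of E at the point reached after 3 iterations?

∇E = (4x - 2y, -2x + 10y)
Step 1: at (3, 0.5), ∇E = (11, -1) → (3, 0.5) − 0.04·(11, -1) = (2.56, 0.54)
Step 2: at (2.56, 0.54), ∇E = (9.16, 0.28) → (2.56, 0.54) − 0.04·(9.16, 0.28) = (2.1936, 0.5288)
Step 3: at (2.1936, 0.5288), ∇E = (7.7168, 0.9008) → (2.1936, 0.5288) − 0.04·(7.7168, 0.9008) = (1.884928, 0.492768)
E(1.884928, 0.492768) = 6.46234423808

6.46234423808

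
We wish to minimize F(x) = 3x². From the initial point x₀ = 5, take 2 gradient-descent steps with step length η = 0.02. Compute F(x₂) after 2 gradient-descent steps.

F′(x) = 6x
Step 1: F′(5) = 30; x₁ = 5 − 0.02·30 = 4.4
Step 2: F′(4.4) = 26.4; x₂ = 4.4 − 0.02·26.4 = 3.872
F(3.872) = 44.977152

44.977152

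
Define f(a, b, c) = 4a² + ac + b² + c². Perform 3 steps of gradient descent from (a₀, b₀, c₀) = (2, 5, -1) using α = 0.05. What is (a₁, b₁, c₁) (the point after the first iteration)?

∇f = (8a + c, 2b, a + 2c)
(a₁, b₁, c₁) = (2, 5, -1) − 0.05·(15, 10, 0) = (1.25, 4.5, -1)

(1.25, 4.5, -1)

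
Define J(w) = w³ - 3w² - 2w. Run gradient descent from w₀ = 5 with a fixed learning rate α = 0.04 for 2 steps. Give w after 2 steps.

2.856192

J′(w) = 3w² - 6w - 2
w₁ = 5 − 0.04·43 = 3.28
w₂ = 3.28 − 0.04·10.5952 = 2.856192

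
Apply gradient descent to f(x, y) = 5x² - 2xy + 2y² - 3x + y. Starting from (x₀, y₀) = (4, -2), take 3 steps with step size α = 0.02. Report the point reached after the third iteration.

(2.030528, -1.258816)

∇f = (10x - 2y - 3, -2x + 4y + 1)
(x₁, y₁) = (4, -2) − 0.02·(41, -15) = (3.18, -1.7)
(x₂, y₂) = (3.18, -1.7) − 0.02·(32.2, -12.16) = (2.536, -1.4568)
(x₃, y₃) = (2.536, -1.4568) − 0.02·(25.2736, -9.8992) = (2.030528, -1.258816)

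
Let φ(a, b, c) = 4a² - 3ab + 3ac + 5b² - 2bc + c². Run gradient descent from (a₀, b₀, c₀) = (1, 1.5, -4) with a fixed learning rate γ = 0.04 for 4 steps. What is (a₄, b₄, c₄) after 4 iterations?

(1.38364672, -0.05821056, -3.25824512)

∇φ = (8a - 3b + 3c, -3a + 10b - 2c, 3a - 2b + 2c)
Step 1: at (1, 1.5, -4), ∇φ = (-8.5, 20, -8) → (1, 1.5, -4) − 0.04·(-8.5, 20, -8) = (1.34, 0.7, -3.68)
Step 2: at (1.34, 0.7, -3.68), ∇φ = (-2.42, 10.34, -4.74) → (1.34, 0.7, -3.68) − 0.04·(-2.42, 10.34, -4.74) = (1.4368, 0.2864, -3.4904)
Step 3: at (1.4368, 0.2864, -3.4904), ∇φ = (0.164, 5.5344, -3.2432) → (1.4368, 0.2864, -3.4904) − 0.04·(0.164, 5.5344, -3.2432) = (1.43024, 0.065024, -3.360672)
Step 4: at (1.43024, 0.065024, -3.360672), ∇φ = (1.164832, 3.080864, -2.560672) → (1.43024, 0.065024, -3.360672) − 0.04·(1.164832, 3.080864, -2.560672) = (1.38364672, -0.05821056, -3.25824512)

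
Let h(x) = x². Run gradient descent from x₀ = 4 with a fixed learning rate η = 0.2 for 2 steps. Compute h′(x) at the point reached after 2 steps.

2.88

h′(x) = 2x
Step 1: h′(4) = 8; x₁ = 4 − 0.2·8 = 2.4
Step 2: h′(2.4) = 4.8; x₂ = 2.4 − 0.2·4.8 = 1.44
h′(x) at (1.44) = 2.88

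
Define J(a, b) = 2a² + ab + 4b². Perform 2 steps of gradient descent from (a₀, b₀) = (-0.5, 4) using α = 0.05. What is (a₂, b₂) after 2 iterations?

∇J = (4a + b, a + 8b)
(a₁, b₁) = (-0.5, 4) − 0.05·(2, 31.5) = (-0.6, 2.425)
(a₂, b₂) = (-0.6, 2.425) − 0.05·(0.025, 18.8) = (-0.60125, 1.485)

(-0.60125, 1.485)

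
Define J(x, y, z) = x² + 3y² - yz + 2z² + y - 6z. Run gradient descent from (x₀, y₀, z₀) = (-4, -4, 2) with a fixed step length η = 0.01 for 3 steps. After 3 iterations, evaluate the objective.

45.234101460327

∇J = (2x, 6y - z + 1, -y + 4z - 6)
(x₁, y₁, z₁) = (-4, -4, 2) − 0.01·(-8, -25, 6) = (-3.92, -3.75, 1.94)
(x₂, y₂, z₂) = (-3.92, -3.75, 1.94) − 0.01·(-7.84, -23.44, 5.51) = (-3.8416, -3.5156, 1.8849)
(x₃, y₃, z₃) = (-3.8416, -3.5156, 1.8849) − 0.01·(-7.6832, -21.9785, 5.0552) = (-3.764768, -3.295815, 1.834348)
J(-3.764768, -3.295815, 1.834348) = 45.234101460327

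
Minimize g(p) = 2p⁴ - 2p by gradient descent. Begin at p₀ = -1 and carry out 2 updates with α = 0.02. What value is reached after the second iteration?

-0.67808

g′(p) = 8p³ - 2
Step 1: g′(-1) = -10; p₁ = -1 − 0.02·(-10) = -0.8
Step 2: g′(-0.8) = -6.096; p₂ = -0.8 − 0.02·(-6.096) = -0.67808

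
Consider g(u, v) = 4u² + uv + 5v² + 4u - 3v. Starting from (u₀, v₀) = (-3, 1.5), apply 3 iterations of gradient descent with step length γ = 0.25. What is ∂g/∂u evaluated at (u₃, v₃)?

∇g = (8u + v + 4, u + 10v - 3)
Step 1: at (-3, 1.5), ∇g = (-18.5, 9) → (-3, 1.5) − 0.25·(-18.5, 9) = (1.625, -0.75)
Step 2: at (1.625, -0.75), ∇g = (16.25, -8.875) → (1.625, -0.75) − 0.25·(16.25, -8.875) = (-2.4375, 1.46875)
Step 3: at (-2.4375, 1.46875), ∇g = (-14.03125, 9.25) → (-2.4375, 1.46875) − 0.25·(-14.03125, 9.25) = (1.0703125, -0.84375)
∂g/∂u at (1.0703125, -0.84375) = 11.71875

11.71875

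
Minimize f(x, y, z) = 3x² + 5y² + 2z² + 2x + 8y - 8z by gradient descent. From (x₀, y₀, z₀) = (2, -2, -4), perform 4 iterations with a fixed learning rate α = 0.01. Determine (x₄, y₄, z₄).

(1.48841424, -1.58732, -3.09607936)

∇f = (6x + 2, 10y + 8, 4z - 8)
Step 1: at (2, -2, -4), ∇f = (14, -12, -24) → (2, -2, -4) − 0.01·(14, -12, -24) = (1.86, -1.88, -3.76)
Step 2: at (1.86, -1.88, -3.76), ∇f = (13.16, -10.8, -23.04) → (1.86, -1.88, -3.76) − 0.01·(13.16, -10.8, -23.04) = (1.7284, -1.772, -3.5296)
Step 3: at (1.7284, -1.772, -3.5296), ∇f = (12.3704, -9.72, -22.1184) → (1.7284, -1.772, -3.5296) − 0.01·(12.3704, -9.72, -22.1184) = (1.604696, -1.6748, -3.308416)
Step 4: at (1.604696, -1.6748, -3.308416), ∇f = (11.628176, -8.748, -21.233664) → (1.604696, -1.6748, -3.308416) − 0.01·(11.628176, -8.748, -21.233664) = (1.48841424, -1.58732, -3.09607936)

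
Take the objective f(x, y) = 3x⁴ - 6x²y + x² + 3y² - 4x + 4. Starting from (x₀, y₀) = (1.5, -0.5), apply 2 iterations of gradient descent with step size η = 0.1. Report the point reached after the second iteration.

∇f = (12x³ - 12xy + 2x - 4, -6x² + 6y)
(x₁, y₁) = (1.5, -0.5) − 0.1·(48.5, -16.5) = (-3.35, 1.15)
(x₂, y₂) = (-3.35, 1.15) − 0.1·(-415.6145, -60.435) = (38.21145, 7.1935)

(38.21145, 7.1935)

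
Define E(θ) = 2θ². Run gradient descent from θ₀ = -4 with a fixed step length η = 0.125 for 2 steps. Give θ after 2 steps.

E′(θ) = 4θ
Step 1: E′(-4) = -16; θ₁ = -4 − 0.125·(-16) = -2
Step 2: E′(-2) = -8; θ₂ = -2 − 0.125·(-8) = -1

-1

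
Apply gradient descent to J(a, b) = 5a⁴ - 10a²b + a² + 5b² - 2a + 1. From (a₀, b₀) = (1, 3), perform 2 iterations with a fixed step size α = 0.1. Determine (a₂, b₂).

(-235.8, 25)

∇J = (20a³ - 20ab + 2a - 2, -10a² + 10b)
Step 1: at (1, 3), ∇J = (-40, 20) → (1, 3) − 0.1·(-40, 20) = (5, 1)
Step 2: at (5, 1), ∇J = (2408, -240) → (5, 1) − 0.1·(2408, -240) = (-235.8, 25)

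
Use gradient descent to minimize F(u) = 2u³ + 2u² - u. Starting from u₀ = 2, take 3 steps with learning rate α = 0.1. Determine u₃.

F′(u) = 6u² + 4u - 1
u₁ = 2 − 0.1·31 = -1.1
u₂ = -1.1 − 0.1·1.86 = -1.286
u₃ = -1.286 − 0.1·3.778776 = -1.6638776

-1.6638776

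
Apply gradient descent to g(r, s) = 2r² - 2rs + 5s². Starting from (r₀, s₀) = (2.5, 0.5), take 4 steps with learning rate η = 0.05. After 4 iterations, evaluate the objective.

2.468955645

∇g = (4r - 2s, -2r + 10s)
(r₁, s₁) = (2.5, 0.5) − 0.05·(9, 0) = (2.05, 0.5)
(r₂, s₂) = (2.05, 0.5) − 0.05·(7.2, 0.9) = (1.69, 0.455)
(r₃, s₃) = (1.69, 0.455) − 0.05·(5.85, 1.17) = (1.3975, 0.3965)
(r₄, s₄) = (1.3975, 0.3965) − 0.05·(4.797, 1.17) = (1.15765, 0.338)
g(1.15765, 0.338) = 2.468955645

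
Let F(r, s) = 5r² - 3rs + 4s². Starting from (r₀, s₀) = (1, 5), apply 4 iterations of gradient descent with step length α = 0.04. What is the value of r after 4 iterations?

∇F = (10r - 3s, -3r + 8s)
(r₁, s₁) = (1, 5) − 0.04·(-5, 37) = (1.2, 3.52)
(r₂, s₂) = (1.2, 3.52) − 0.04·(1.44, 24.56) = (1.1424, 2.5376)
(r₃, s₃) = (1.1424, 2.5376) − 0.04·(3.8112, 16.8736) = (0.989952, 1.862656)
(r₄, s₄) = (0.989952, 1.862656) − 0.04·(4.311552, 11.931392) = (0.81748992, 1.38540032)
r = 0.81748992

0.81748992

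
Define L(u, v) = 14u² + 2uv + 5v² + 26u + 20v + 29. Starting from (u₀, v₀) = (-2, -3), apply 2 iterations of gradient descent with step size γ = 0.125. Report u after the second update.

-9.1875

∇L = (28u + 2v + 26, 2u + 10v + 20)
(u₁, v₁) = (-2, -3) − 0.125·(-36, -14) = (2.5, -1.25)
(u₂, v₂) = (2.5, -1.25) − 0.125·(93.5, 12.5) = (-9.1875, -2.8125)
u = -9.1875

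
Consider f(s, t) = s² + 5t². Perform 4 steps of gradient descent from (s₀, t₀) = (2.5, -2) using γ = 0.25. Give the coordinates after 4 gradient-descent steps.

∇f = (2s, 10t)
(s₁, t₁) = (2.5, -2) − 0.25·(5, -20) = (1.25, 3)
(s₂, t₂) = (1.25, 3) − 0.25·(2.5, 30) = (0.625, -4.5)
(s₃, t₃) = (0.625, -4.5) − 0.25·(1.25, -45) = (0.3125, 6.75)
(s₄, t₄) = (0.3125, 6.75) − 0.25·(0.625, 67.5) = (0.15625, -10.125)

(0.15625, -10.125)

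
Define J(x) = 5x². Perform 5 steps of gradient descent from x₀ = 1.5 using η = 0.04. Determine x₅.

J′(x) = 10x
Step 1: J′(1.5) = 15; x₁ = 1.5 − 0.04·15 = 0.9
Step 2: J′(0.9) = 9; x₂ = 0.9 − 0.04·9 = 0.54
Step 3: J′(0.54) = 5.4; x₃ = 0.54 − 0.04·5.4 = 0.324
Step 4: J′(0.324) = 3.24; x₄ = 0.324 − 0.04·3.24 = 0.1944
Step 5: J′(0.1944) = 1.944; x₅ = 0.1944 − 0.04·1.944 = 0.11664

0.11664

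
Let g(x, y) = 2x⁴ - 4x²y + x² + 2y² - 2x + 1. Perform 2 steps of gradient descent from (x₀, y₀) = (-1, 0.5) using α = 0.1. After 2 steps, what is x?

-0.0656

∇g = (8x³ - 8xy + 2x - 2, -4x² + 4y)
(x₁, y₁) = (-1, 0.5) − 0.1·(-8, -2) = (-0.2, 0.7)
(x₂, y₂) = (-0.2, 0.7) − 0.1·(-1.344, 2.64) = (-0.0656, 0.436)
x = -0.0656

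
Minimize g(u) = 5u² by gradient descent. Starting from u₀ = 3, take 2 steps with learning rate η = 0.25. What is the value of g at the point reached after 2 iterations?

g′(u) = 10u
Step 1: g′(3) = 30; u₁ = 3 − 0.25·30 = -4.5
Step 2: g′(-4.5) = -45; u₂ = -4.5 − 0.25·(-45) = 6.75
g(6.75) = 227.8125

227.8125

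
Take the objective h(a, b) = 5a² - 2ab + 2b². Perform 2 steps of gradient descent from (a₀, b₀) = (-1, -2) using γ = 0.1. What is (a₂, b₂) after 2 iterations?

(-0.28, -0.92)

∇h = (10a - 2b, -2a + 4b)
Step 1: at (-1, -2), ∇h = (-6, -6) → (-1, -2) − 0.1·(-6, -6) = (-0.4, -1.4)
Step 2: at (-0.4, -1.4), ∇h = (-1.2, -4.8) → (-0.4, -1.4) − 0.1·(-1.2, -4.8) = (-0.28, -0.92)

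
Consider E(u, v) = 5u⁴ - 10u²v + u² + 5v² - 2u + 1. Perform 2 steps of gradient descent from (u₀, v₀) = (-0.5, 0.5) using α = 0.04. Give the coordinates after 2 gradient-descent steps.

(-0.4267264, 0.33216)

∇E = (20u³ - 20uv + 2u - 2, -10u² + 10v)
Step 1: at (-0.5, 0.5), ∇E = (-0.5, 2.5) → (-0.5, 0.5) − 0.04·(-0.5, 2.5) = (-0.48, 0.4)
Step 2: at (-0.48, 0.4), ∇E = (-1.33184, 1.696) → (-0.48, 0.4) − 0.04·(-1.33184, 1.696) = (-0.4267264, 0.33216)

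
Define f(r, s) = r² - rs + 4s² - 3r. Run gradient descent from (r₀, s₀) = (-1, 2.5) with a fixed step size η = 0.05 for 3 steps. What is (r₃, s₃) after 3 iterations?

∇f = (2r - s - 3, -r + 8s)
Step 1: at (-1, 2.5), ∇f = (-7.5, 21) → (-1, 2.5) − 0.05·(-7.5, 21) = (-0.625, 1.45)
Step 2: at (-0.625, 1.45), ∇f = (-5.7, 12.225) → (-0.625, 1.45) − 0.05·(-5.7, 12.225) = (-0.34, 0.83875)
Step 3: at (-0.34, 0.83875), ∇f = (-4.51875, 7.05) → (-0.34, 0.83875) − 0.05·(-4.51875, 7.05) = (-0.1140625, 0.48625)

(-0.1140625, 0.48625)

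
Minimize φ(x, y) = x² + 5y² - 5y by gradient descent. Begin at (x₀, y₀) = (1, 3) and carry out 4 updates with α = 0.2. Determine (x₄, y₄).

(0.1296, 3)

∇φ = (2x, 10y - 5)
(x₁, y₁) = (1, 3) − 0.2·(2, 25) = (0.6, -2)
(x₂, y₂) = (0.6, -2) − 0.2·(1.2, -25) = (0.36, 3)
(x₃, y₃) = (0.36, 3) − 0.2·(0.72, 25) = (0.216, -2)
(x₄, y₄) = (0.216, -2) − 0.2·(0.432, -25) = (0.1296, 3)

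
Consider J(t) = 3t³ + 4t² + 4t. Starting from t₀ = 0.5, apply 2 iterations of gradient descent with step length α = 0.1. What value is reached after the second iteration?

J′(t) = 9t² + 8t + 4
t₁ = 0.5 − 0.1·10.25 = -0.525
t₂ = -0.525 − 0.1·2.280625 = -0.7530625

-0.7530625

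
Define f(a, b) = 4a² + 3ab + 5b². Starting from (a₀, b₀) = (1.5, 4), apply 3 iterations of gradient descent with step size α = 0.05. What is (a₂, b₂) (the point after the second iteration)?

∇f = (8a + 3b, 3a + 10b)
Step 1: at (1.5, 4), ∇f = (24, 44.5) → (1.5, 4) − 0.05·(24, 44.5) = (0.3, 1.775)
Step 2: at (0.3, 1.775), ∇f = (7.725, 18.65) → (0.3, 1.775) − 0.05·(7.725, 18.65) = (-0.08625, 0.8425)

(-0.08625, 0.8425)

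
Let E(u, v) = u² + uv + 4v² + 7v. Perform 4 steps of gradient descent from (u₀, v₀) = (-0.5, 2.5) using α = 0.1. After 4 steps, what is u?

-0.19175

∇E = (2u + v, u + 8v + 7)
(u₁, v₁) = (-0.5, 2.5) − 0.1·(1.5, 26.5) = (-0.65, -0.15)
(u₂, v₂) = (-0.65, -0.15) − 0.1·(-1.45, 5.15) = (-0.505, -0.665)
(u₃, v₃) = (-0.505, -0.665) − 0.1·(-1.675, 1.175) = (-0.3375, -0.7825)
(u₄, v₄) = (-0.3375, -0.7825) − 0.1·(-1.4575, 0.4025) = (-0.19175, -0.82275)
u = -0.19175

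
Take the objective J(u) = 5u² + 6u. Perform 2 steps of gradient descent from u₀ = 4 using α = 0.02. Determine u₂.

2.344

J′(u) = 10u + 6
u₁ = 4 − 0.02·46 = 3.08
u₂ = 3.08 − 0.02·36.8 = 2.344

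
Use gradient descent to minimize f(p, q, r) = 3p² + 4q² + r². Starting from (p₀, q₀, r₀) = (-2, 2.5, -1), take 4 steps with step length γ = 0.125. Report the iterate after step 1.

∇f = (6p, 8q, 2r)
(p₁, q₁, r₁) = (-2, 2.5, -1) − 0.125·(-12, 20, -2) = (-0.5, 0, -0.75)

(-0.5, 0, -0.75)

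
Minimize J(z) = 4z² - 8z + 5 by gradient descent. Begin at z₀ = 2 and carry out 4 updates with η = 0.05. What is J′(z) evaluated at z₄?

1.0368

J′(z) = 8z - 8
Step 1: J′(2) = 8; z₁ = 2 − 0.05·8 = 1.6
Step 2: J′(1.6) = 4.8; z₂ = 1.6 − 0.05·4.8 = 1.36
Step 3: J′(1.36) = 2.88; z₃ = 1.36 − 0.05·2.88 = 1.216
Step 4: J′(1.216) = 1.728; z₄ = 1.216 − 0.05·1.728 = 1.1296
J′(z) at (1.1296) = 1.0368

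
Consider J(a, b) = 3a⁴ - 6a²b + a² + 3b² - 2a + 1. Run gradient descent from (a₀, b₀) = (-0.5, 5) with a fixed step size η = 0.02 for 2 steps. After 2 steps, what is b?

∇J = (12a³ - 12ab + 2a - 2, -6a² + 6b)
(a₁, b₁) = (-0.5, 5) − 0.02·(25.5, 28.5) = (-1.01, 4.43)
(a₂, b₂) = (-1.01, 4.43) − 0.02·(37.307988, 20.4594) = (-1.75615976, 4.020812)
b = 4.020812

4.020812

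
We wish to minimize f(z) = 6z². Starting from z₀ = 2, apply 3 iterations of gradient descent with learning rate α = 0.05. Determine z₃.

0.128

f′(z) = 12z
Step 1: f′(2) = 24; z₁ = 2 − 0.05·24 = 0.8
Step 2: f′(0.8) = 9.6; z₂ = 0.8 − 0.05·9.6 = 0.32
Step 3: f′(0.32) = 3.84; z₃ = 0.32 − 0.05·3.84 = 0.128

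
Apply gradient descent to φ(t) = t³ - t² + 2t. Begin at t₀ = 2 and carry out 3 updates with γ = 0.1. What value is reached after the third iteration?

0.493

φ′(t) = 3t² - 2t + 2
t₁ = 2 − 0.1·10 = 1
t₂ = 1 − 0.1·3 = 0.7
t₃ = 0.7 − 0.1·2.07 = 0.493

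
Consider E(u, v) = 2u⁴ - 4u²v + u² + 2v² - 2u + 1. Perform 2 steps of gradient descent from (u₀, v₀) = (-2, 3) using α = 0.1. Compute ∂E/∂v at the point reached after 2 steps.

5.00125696

∇E = (8u³ - 8uv + 2u - 2, -4u² + 4v)
Step 1: at (-2, 3), ∇E = (-22, -4) → (-2, 3) − 0.1·(-22, -4) = (0.2, 3.4)
Step 2: at (0.2, 3.4), ∇E = (-6.976, 13.44) → (0.2, 3.4) − 0.1·(-6.976, 13.44) = (0.8976, 2.056)
∂E/∂v at (0.8976, 2.056) = 5.00125696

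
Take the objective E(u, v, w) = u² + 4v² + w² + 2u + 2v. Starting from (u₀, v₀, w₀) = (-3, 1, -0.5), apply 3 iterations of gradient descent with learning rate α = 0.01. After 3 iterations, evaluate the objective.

6.304548877072

∇E = (2u + 2, 8v + 2, 2w)
(u₁, v₁, w₁) = (-3, 1, -0.5) − 0.01·(-4, 10, -1) = (-2.96, 0.9, -0.49)
(u₂, v₂, w₂) = (-2.96, 0.9, -0.49) − 0.01·(-3.92, 9.2, -0.98) = (-2.9208, 0.808, -0.4802)
(u₃, v₃, w₃) = (-2.9208, 0.808, -0.4802) − 0.01·(-3.8416, 8.464, -0.9604) = (-2.882384, 0.72336, -0.470596)
E(-2.882384, 0.72336, -0.470596) = 6.304548877072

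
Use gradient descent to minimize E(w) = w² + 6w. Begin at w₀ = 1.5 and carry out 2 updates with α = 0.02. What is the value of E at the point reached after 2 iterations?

8.19926784

E′(w) = 2w + 6
Step 1: E′(1.5) = 9; w₁ = 1.5 − 0.02·9 = 1.32
Step 2: E′(1.32) = 8.64; w₂ = 1.32 − 0.02·8.64 = 1.1472
E(1.1472) = 8.19926784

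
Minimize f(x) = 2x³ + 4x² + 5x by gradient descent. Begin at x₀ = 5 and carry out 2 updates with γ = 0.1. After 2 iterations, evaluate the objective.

-4282042.70775

f′(x) = 6x² + 8x + 5
Step 1: f′(5) = 195; x₁ = 5 − 0.1·195 = -14.5
Step 2: f′(-14.5) = 1150.5; x₂ = -14.5 − 0.1·1150.5 = -129.55
f(-129.55) = -4282042.70775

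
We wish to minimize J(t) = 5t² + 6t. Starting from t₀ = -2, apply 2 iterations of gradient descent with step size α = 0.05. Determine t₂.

-0.95

J′(t) = 10t + 6
Step 1: J′(-2) = -14; t₁ = -2 − 0.05·(-14) = -1.3
Step 2: J′(-1.3) = -7; t₂ = -1.3 − 0.05·(-7) = -0.95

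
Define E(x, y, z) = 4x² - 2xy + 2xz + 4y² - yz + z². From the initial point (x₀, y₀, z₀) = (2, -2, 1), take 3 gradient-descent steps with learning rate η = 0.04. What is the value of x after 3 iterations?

∇E = (8x - 2y + 2z, -2x + 8y - z, 2x - y + 2z)
(x₁, y₁, z₁) = (2, -2, 1) − 0.04·(22, -21, 8) = (1.12, -1.16, 0.68)
(x₂, y₂, z₂) = (1.12, -1.16, 0.68) − 0.04·(12.64, -12.2, 4.76) = (0.6144, -0.672, 0.4896)
(x₃, y₃, z₃) = (0.6144, -0.672, 0.4896) − 0.04·(7.2384, -7.0944, 2.88) = (0.324864, -0.388224, 0.3744)
x = 0.324864

0.324864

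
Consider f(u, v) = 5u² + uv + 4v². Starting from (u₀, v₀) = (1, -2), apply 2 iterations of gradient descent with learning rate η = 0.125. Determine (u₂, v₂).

(0.015625, 0)

∇f = (10u + v, u + 8v)
Step 1: at (1, -2), ∇f = (8, -15) → (1, -2) − 0.125·(8, -15) = (0, -0.125)
Step 2: at (0, -0.125), ∇f = (-0.125, -1) → (0, -0.125) − 0.125·(-0.125, -1) = (0.015625, 0)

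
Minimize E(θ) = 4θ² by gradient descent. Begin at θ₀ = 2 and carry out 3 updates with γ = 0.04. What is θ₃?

0.628864

E′(θ) = 8θ
θ₁ = 2 − 0.04·16 = 1.36
θ₂ = 1.36 − 0.04·10.88 = 0.9248
θ₃ = 0.9248 − 0.04·7.3984 = 0.628864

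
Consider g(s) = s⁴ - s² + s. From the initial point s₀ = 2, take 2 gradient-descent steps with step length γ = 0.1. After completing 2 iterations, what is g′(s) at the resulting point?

-0.027895004416

g′(s) = 4s³ - 2s + 1
Step 1: g′(2) = 29; s₁ = 2 − 0.1·29 = -0.9
Step 2: g′(-0.9) = -0.116; s₂ = -0.9 − 0.1·(-0.116) = -0.8884
g′(s) at (-0.8884) = -0.027895004416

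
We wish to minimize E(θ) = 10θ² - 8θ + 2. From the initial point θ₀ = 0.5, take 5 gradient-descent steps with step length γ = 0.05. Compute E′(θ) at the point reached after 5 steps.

E′(θ) = 20θ - 8
θ₁ = 0.5 − 0.05·2 = 0.4
θ₂ = 0.4 − 0.05·0 = 0.4
θ₃ = 0.4 − 0.05·0 = 0.4
θ₄ = 0.4 − 0.05·0 = 0.4
θ₅ = 0.4 − 0.05·0 = 0.4
E′(θ) at (0.4) = 0

0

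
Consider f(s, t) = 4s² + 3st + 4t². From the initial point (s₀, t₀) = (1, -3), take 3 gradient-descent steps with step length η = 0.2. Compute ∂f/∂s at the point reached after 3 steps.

∇f = (8s + 3t, 3s + 8t)
(s₁, t₁) = (1, -3) − 0.2·(-1, -21) = (1.2, 1.2)
(s₂, t₂) = (1.2, 1.2) − 0.2·(13.2, 13.2) = (-1.44, -1.44)
(s₃, t₃) = (-1.44, -1.44) − 0.2·(-15.84, -15.84) = (1.728, 1.728)
∂f/∂s at (1.728, 1.728) = 19.008

19.008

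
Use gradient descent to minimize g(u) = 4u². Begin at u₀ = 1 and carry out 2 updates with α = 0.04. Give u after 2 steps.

0.4624

g′(u) = 8u
u₁ = 1 − 0.04·8 = 0.68
u₂ = 0.68 − 0.04·5.44 = 0.4624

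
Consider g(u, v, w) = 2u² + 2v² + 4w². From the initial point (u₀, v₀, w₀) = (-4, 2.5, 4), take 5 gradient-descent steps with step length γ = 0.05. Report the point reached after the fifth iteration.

(-1.31072, 0.8192, 0.31104)

∇g = (4u, 4v, 8w)
(u₁, v₁, w₁) = (-4, 2.5, 4) − 0.05·(-16, 10, 32) = (-3.2, 2, 2.4)
(u₂, v₂, w₂) = (-3.2, 2, 2.4) − 0.05·(-12.8, 8, 19.2) = (-2.56, 1.6, 1.44)
(u₃, v₃, w₃) = (-2.56, 1.6, 1.44) − 0.05·(-10.24, 6.4, 11.52) = (-2.048, 1.28, 0.864)
(u₄, v₄, w₄) = (-2.048, 1.28, 0.864) − 0.05·(-8.192, 5.12, 6.912) = (-1.6384, 1.024, 0.5184)
(u₅, v₅, w₅) = (-1.6384, 1.024, 0.5184) − 0.05·(-6.5536, 4.096, 4.1472) = (-1.31072, 0.8192, 0.31104)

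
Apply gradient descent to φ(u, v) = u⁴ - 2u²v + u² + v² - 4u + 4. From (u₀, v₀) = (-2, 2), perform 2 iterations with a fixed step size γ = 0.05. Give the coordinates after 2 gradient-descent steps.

∇φ = (4u³ - 4uv + 2u - 4, -2u² + 2v)
Step 1: at (-2, 2), ∇φ = (-24, -4) → (-2, 2) − 0.05·(-24, -4) = (-0.8, 2.2)
Step 2: at (-0.8, 2.2), ∇φ = (-0.608, 3.12) → (-0.8, 2.2) − 0.05·(-0.608, 3.12) = (-0.7696, 2.044)

(-0.7696, 2.044)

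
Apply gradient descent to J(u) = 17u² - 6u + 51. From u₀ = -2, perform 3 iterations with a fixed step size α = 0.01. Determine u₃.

-0.449256

J′(u) = 34u - 6
Step 1: J′(-2) = -74; u₁ = -2 − 0.01·(-74) = -1.26
Step 2: J′(-1.26) = -48.84; u₂ = -1.26 − 0.01·(-48.84) = -0.7716
Step 3: J′(-0.7716) = -32.2344; u₃ = -0.7716 − 0.01·(-32.2344) = -0.449256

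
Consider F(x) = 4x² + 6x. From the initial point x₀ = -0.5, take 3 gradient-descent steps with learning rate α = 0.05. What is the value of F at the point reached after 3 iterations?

-2.238336

F′(x) = 8x + 6
x₁ = -0.5 − 0.05·2 = -0.6
x₂ = -0.6 − 0.05·1.2 = -0.66
x₃ = -0.66 − 0.05·0.72 = -0.696
F(-0.696) = -2.238336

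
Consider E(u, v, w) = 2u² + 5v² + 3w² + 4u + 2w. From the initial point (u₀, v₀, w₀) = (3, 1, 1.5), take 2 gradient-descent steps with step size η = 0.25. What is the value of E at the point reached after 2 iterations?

∇E = (4u + 4, 10v, 6w + 2)
(u₁, v₁, w₁) = (3, 1, 1.5) − 0.25·(16, 10, 11) = (-1, -1.5, -1.25)
(u₂, v₂, w₂) = (-1, -1.5, -1.25) − 0.25·(0, -15, -5.5) = (-1, 2.25, 0.125)
E(-1, 2.25, 0.125) = 23.609375

23.609375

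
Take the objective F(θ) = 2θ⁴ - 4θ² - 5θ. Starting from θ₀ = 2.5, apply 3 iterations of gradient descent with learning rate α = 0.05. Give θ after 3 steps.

-6.35

F′(θ) = 8θ³ - 8θ - 5
Step 1: F′(2.5) = 100; θ₁ = 2.5 − 0.05·100 = -2.5
Step 2: F′(-2.5) = -110; θ₂ = -2.5 − 0.05·(-110) = 3
Step 3: F′(3) = 187; θ₃ = 3 − 0.05·187 = -6.35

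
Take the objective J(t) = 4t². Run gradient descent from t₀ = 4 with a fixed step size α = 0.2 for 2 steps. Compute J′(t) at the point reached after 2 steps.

J′(t) = 8t
Step 1: J′(4) = 32; t₁ = 4 − 0.2·32 = -2.4
Step 2: J′(-2.4) = -19.2; t₂ = -2.4 − 0.2·(-19.2) = 1.44
J′(t) at (1.44) = 11.52

11.52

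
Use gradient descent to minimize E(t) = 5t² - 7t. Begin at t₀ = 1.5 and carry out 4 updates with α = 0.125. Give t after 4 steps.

0.703125

E′(t) = 10t - 7
Step 1: E′(1.5) = 8; t₁ = 1.5 − 0.125·8 = 0.5
Step 2: E′(0.5) = -2; t₂ = 0.5 − 0.125·(-2) = 0.75
Step 3: E′(0.75) = 0.5; t₃ = 0.75 − 0.125·0.5 = 0.6875
Step 4: E′(0.6875) = -0.125; t₄ = 0.6875 − 0.125·(-0.125) = 0.703125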